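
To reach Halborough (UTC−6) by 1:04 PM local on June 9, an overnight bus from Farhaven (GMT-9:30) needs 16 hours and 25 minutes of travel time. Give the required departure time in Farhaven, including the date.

Target arrival in UTC: 1:04 PM + 6:00 = 7:04 PM on Jun 9.
Subtract 16 hours 25 minutes → departure 2:39 AM UTC on Jun 9.
Farhaven is UTC−9:30: 2:39 AM − 9:30 = 5:09 PM on Jun 8.

5:09 PM on Jun 8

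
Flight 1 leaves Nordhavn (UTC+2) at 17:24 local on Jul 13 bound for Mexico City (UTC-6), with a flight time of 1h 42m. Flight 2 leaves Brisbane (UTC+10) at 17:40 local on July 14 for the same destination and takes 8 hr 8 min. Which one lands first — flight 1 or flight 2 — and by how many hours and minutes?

Flight 1 in UTC: 17:24 − 2:00 = 15:24 on Jul 13.
+1 hour 42 minutes → arrive 17:06 UTC on Jul 13.
Flight 2 in UTC: 17:40 − 10:00 = 07:40 on Jul 14.
+8 hours 8 minutes → arrive 15:48 UTC on Jul 14.
Flight 1 lands earlier by 22 hours 42 minutes.

the first, by 22 hours 42 minutes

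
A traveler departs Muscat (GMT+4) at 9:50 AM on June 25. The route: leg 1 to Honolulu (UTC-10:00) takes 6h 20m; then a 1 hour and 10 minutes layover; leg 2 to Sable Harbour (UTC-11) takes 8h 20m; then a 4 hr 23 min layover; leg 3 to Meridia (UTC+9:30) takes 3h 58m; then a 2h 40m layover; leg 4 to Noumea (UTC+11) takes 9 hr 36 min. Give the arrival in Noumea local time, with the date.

Convert departure to UTC: 9:50 AM − 4:00 = 5:50 AM UTC on Jun 25.
Add 6 hours 20 minutes leg 1 → 12:10 PM UTC.
Add 1 hour 10 minutes layover in Honolulu → 1:20 PM UTC.
Add 8 hours 20 minutes leg 2 → 9:40 PM UTC.
Add 4 hours 23 minutes layover in Sable Harbour → 2:03 AM UTC (Jun 26).
Add 3 hours and 58 minutes leg 3 → 6:01 AM UTC.
Add 2 hours 40 minutes layover in Meridia → 8:41 AM UTC.
Add 9 hours 36 minutes leg 4 → 6:17 PM UTC.
Noumea is UTC+11:00, so local arrival = 6:17 PM + 11:00 = 5:17 AM on Jun 27.

5:17 AM on June 27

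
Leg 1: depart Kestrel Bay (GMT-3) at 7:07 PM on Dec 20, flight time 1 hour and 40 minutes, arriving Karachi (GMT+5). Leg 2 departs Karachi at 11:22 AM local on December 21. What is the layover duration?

Convert departure to UTC: 7:07 PM + 3:00 = 10:07 PM UTC on Dec 20.
Add 1 hour 40 minutes flight time → 11:47 PM UTC.
Karachi is UTC+5:00, so local arrival = 11:47 PM + 5:00 = 4:47 AM on Dec 21.
Layover = 11:22 AM − 4:47 AM = 6 hours 35 minutes.

6 hours 35 minutes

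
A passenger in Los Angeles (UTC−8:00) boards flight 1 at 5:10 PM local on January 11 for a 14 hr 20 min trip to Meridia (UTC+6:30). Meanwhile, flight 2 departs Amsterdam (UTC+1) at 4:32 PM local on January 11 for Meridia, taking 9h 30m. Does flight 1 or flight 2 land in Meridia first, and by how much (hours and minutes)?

the second, by 14 hours 28 minutes

Flight 1 in UTC: 5:10 PM + 8:00 = 1:10 AM on Jan 12.
+14 hours 20 minutes → arrive 3:30 PM UTC on Jan 12.
Flight 2 in UTC: 4:32 PM − 1:00 = 3:32 PM on Jan 11.
+9 hours 30 minutes → arrive 1:02 AM UTC on Jan 12.
Flight 2 lands earlier by 14 hours 28 minutes.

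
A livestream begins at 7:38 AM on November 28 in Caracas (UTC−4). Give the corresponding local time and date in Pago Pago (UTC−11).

12:38 AM on November 28

Pago Pago is 7:00 behind Caracas.
Shift by the zone difference: 7:38 AM − 7:00 = 12:38 AM on Nov 28 in Pago Pago.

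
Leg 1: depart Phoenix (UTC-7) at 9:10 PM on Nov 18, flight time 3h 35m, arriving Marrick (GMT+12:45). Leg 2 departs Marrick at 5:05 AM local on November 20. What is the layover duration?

8 hours 35 minutes

Convert departure to UTC: 9:10 PM + 7:00 = 4:10 AM UTC on Nov 19.
Add 3 hours 35 minutes flight time → 7:45 AM UTC.
Marrick is UTC+12:45, so local arrival = 7:45 AM + 12:45 = 8:30 PM on Nov 19.
Layover = 5:05 AM − 8:30 PM (+1 day) = 8 hours 35 minutes.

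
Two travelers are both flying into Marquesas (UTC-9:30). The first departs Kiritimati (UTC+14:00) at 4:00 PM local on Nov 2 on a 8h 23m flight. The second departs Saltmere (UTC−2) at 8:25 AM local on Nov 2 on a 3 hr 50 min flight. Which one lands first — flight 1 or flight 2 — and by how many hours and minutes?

the first, by 3 hours 52 minutes

Flight 1 in UTC: 4:00 PM − 14:00 = 2:00 AM on Nov 2.
+8 hours 23 minutes → arrive 10:23 AM UTC on Nov 2.
Flight 2 in UTC: 8:25 AM + 2:00 = 10:25 AM on Nov 2.
+3 hours 50 minutes → arrive 2:15 PM UTC on Nov 2.
Flight 1 lands earlier by 3 hours 52 minutes.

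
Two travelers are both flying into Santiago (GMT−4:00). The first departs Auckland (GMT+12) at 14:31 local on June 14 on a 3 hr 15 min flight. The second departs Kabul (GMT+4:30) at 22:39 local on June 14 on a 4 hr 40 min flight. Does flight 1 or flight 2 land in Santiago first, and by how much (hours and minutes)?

Flight 1 in UTC: 14:31 − 12:00 = 02:31 on Jun 14.
+3 hours 15 minutes → arrive 05:46 UTC on Jun 14.
Flight 2 in UTC: 22:39 − 4:30 = 18:09 on Jun 14.
+4 hours 40 minutes → arrive 22:49 UTC on Jun 14.
Flight 1 lands earlier by 17 hours 3 minutes.

the first, by 17 hours 3 minutes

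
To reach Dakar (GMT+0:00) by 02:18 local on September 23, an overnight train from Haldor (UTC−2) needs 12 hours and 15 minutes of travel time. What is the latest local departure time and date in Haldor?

12:03 on Sep 22

Target arrival is already UTC: 02:18 on Sep 23.
Subtract 12 hours and 15 minutes → departure 14:03 UTC on Sep 22.
Haldor is UTC−2:00: 14:03 − 2:00 = 12:03 on Sep 22.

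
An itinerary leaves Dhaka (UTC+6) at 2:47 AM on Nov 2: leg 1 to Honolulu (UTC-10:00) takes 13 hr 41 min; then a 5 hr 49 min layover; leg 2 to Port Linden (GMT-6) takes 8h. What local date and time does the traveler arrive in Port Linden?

6:17 PM on Nov 2

Convert departure to UTC: 2:47 AM − 6:00 = 8:47 PM UTC on Nov 1.
Add 13 hours 41 minutes leg 1 → 10:28 AM UTC (Nov 2).
Add 5 hours 49 minutes layover in Honolulu → 4:17 PM UTC.
Add 8 hours leg 2 → 12:17 AM UTC (Nov 3).
Port Linden is UTC−6:00, so local arrival = 12:17 AM − 6:00 = 6:17 PM on Nov 2.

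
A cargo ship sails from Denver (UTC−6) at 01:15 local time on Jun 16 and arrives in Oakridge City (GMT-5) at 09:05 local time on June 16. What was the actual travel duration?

6 hours 50 minutes

Departure in UTC: 01:15 + 6:00 = 07:15 on Jun 16.
Arrival in UTC: 09:05 + 5:00 = 14:05 on Jun 16.
Elapsed = 14:05 − 07:15 = 6 hours 50 minutes.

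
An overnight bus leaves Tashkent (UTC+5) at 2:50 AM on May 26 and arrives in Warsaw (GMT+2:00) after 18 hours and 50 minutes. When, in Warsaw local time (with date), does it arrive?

Convert departure to UTC: 2:50 AM − 5:00 = 9:50 PM UTC on May 25.
Add 18 hours 50 minutes travel time → 4:40 PM UTC (May 26).
Warsaw is UTC+2:00, so local arrival = 4:40 PM + 2:00 = 6:40 PM on May 26.

6:40 PM on May 26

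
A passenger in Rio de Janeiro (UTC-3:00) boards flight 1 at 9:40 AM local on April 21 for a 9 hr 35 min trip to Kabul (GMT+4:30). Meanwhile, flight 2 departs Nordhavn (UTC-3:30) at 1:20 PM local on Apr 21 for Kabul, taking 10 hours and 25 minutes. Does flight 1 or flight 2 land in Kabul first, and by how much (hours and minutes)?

Flight 1 in UTC: 9:40 AM + 3:00 = 12:40 PM on Apr 21.
+9 hours and 35 minutes → arrive 10:15 PM UTC on Apr 21.
Flight 2 in UTC: 1:20 PM + 3:30 = 4:50 PM on Apr 21.
+10 hours 25 minutes → arrive 3:15 AM UTC on Apr 22.
Flight 1 lands earlier by 5 hours.

the first, by 5 hours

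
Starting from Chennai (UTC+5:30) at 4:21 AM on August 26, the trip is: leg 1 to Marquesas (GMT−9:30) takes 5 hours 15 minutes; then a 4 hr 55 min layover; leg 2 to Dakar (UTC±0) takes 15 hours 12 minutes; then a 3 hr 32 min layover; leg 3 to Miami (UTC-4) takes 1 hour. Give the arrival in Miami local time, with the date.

12:45 AM on Aug 27

Convert departure to UTC: 4:21 AM − 5:30 = 10:51 PM UTC on Aug 25.
Add 5 hours and 15 minutes leg 1 → 4:06 AM UTC (Aug 26).
Add 4 hours 55 minutes layover in Marquesas → 9:01 AM UTC.
Add 15 hours 12 minutes leg 2 → 12:13 AM UTC (Aug 27).
Add 3 hours and 32 minutes layover in Dakar → 3:45 AM UTC.
Add 1 hour leg 3 → 4:45 AM UTC.
Miami is UTC−4:00, so local arrival = 4:45 AM − 4:00 = 12:45 AM on Aug 27.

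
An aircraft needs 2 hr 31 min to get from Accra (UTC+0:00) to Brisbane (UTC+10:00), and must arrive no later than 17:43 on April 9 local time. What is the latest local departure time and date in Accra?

Target arrival in UTC: 17:43 − 10:00 = 07:43 on Apr 9.
Subtract 2 hours and 31 minutes → departure 05:12 UTC on Apr 9.
Accra is UTC+0, so departure is 05:12 on Apr 9.

05:12 on Apr 9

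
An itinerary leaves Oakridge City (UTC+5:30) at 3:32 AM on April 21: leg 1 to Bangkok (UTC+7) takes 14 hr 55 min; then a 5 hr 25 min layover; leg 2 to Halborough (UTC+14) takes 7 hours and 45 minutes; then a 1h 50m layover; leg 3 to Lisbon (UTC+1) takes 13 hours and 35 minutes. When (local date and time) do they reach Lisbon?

Convert departure to UTC: 3:32 AM − 5:30 = 10:02 PM UTC on Apr 20.
Add 14 hours and 55 minutes leg 1 → 12:57 PM UTC (Apr 21).
Add 5 hours 25 minutes layover in Bangkok → 6:22 PM UTC.
Add 7 hours and 45 minutes leg 2 → 2:07 AM UTC (Apr 22).
Add 1 hour and 50 minutes layover in Halborough → 3:57 AM UTC.
Add 13 hours 35 minutes leg 3 → 5:32 PM UTC.
Lisbon is UTC+1:00, so local arrival = 5:32 PM + 1:00 = 6:32 PM on Apr 22.

6:32 PM on April 22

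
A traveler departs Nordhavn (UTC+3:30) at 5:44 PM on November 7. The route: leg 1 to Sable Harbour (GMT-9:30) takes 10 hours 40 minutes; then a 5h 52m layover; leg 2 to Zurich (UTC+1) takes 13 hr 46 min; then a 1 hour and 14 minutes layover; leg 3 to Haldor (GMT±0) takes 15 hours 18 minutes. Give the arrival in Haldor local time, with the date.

Convert departure to UTC: 5:44 PM − 3:30 = 2:14 PM UTC on Nov 7.
Add 10 hours and 40 minutes leg 1 → 12:54 AM UTC (Nov 8).
Add 5 hours and 52 minutes layover in Sable Harbour → 6:46 AM UTC.
Add 13 hours 46 minutes leg 2 → 8:32 PM UTC.
Add 1 hour 14 minutes layover in Zurich → 9:46 PM UTC.
Add 15 hours and 18 minutes leg 3 → 1:04 PM UTC (Nov 9).
Haldor is UTC+0, so local arrival is the same: 1:04 PM on Nov 9.

1:04 PM on November 9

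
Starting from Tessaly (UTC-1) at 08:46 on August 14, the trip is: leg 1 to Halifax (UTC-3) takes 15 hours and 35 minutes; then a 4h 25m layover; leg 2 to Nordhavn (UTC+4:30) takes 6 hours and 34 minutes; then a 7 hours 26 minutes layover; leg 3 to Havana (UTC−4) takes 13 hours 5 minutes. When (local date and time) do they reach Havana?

04:51 on August 16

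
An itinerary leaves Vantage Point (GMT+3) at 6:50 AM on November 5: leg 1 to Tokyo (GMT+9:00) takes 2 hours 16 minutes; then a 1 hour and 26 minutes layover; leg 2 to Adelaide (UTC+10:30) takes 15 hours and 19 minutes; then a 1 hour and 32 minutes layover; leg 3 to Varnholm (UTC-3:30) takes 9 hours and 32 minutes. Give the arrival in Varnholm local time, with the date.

Convert departure to UTC: 6:50 AM − 3:00 = 3:50 AM UTC on Nov 5.
Add 2 hours 16 minutes leg 1 → 6:06 AM UTC.
Add 1 hour 26 minutes layover in Tokyo → 7:32 AM UTC.
Add 15 hours 19 minutes leg 2 → 10:51 PM UTC.
Add 1 hour 32 minutes layover in Adelaide → 12:23 AM UTC (Nov 6).
Add 9 hours and 32 minutes leg 3 → 9:55 AM UTC.
Varnholm is UTC−3:30, so local arrival = 9:55 AM − 3:30 = 6:25 AM on Nov 6.

6:25 AM on November 6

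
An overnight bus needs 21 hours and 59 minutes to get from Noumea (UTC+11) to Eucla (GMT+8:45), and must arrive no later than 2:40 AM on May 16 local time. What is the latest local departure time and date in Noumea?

Target arrival in UTC: 2:40 AM − 8:45 = 5:55 PM on May 15.
Subtract 21 hours and 59 minutes → departure 7:56 PM UTC on May 14.
Noumea is UTC+11:00: 7:56 PM + 11:00 = 6:56 AM on May 15.

6:56 AM on May 15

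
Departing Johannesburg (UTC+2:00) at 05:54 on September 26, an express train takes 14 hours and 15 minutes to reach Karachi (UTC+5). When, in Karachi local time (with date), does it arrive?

Convert departure to UTC: 05:54 − 2:00 = 03:54 UTC on Sep 26.
Add 14 hours and 15 minutes travel time → 18:09 UTC.
Karachi is UTC+5:00, so local arrival = 18:09 + 5:00 = 23:09 on Sep 26.

23:09 on September 26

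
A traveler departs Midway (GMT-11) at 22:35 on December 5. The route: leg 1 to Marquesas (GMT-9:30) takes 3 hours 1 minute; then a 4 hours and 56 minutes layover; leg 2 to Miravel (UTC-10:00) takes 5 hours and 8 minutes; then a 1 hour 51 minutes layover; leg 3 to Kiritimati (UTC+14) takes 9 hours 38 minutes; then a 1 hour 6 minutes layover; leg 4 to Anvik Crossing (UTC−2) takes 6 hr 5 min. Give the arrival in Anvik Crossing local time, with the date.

15:20 on December 7

Convert departure to UTC: 22:35 + 11:00 = 09:35 UTC on Dec 6.
Add 3 hours 1 minute leg 1 → 12:36 UTC.
Add 4 hours and 56 minutes layover in Marquesas → 17:32 UTC.
Add 5 hours 8 minutes leg 2 → 22:40 UTC.
Add 1 hour 51 minutes layover in Miravel → 00:31 UTC (Dec 7).
Add 9 hours and 38 minutes leg 3 → 10:09 UTC.
Add 1 hour and 6 minutes layover in Kiritimati → 11:15 UTC.
Add 6 hours and 5 minutes leg 4 → 17:20 UTC.
Anvik Crossing is UTC−2:00, so local arrival = 17:20 − 2:00 = 15:20 on Dec 7.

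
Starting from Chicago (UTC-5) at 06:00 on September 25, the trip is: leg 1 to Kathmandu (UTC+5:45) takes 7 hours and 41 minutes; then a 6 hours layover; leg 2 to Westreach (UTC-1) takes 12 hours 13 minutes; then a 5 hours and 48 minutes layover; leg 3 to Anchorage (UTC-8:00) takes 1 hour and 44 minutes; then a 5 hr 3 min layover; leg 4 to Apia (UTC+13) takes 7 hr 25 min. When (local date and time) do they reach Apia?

21:54 on Sep 27

Convert departure to UTC: 06:00 + 5:00 = 11:00 UTC on Sep 25.
Add 7 hours and 41 minutes leg 1 → 18:41 UTC.
Add 6 hours layover in Kathmandu → 00:41 UTC (Sep 26).
Add 12 hours 13 minutes leg 2 → 12:54 UTC.
Add 5 hours and 48 minutes layover in Westreach → 18:42 UTC.
Add 1 hour and 44 minutes leg 3 → 20:26 UTC.
Add 5 hours 3 minutes layover in Anchorage → 01:29 UTC (Sep 27).
Add 7 hours and 25 minutes leg 4 → 08:54 UTC.
Apia is UTC+13:00, so local arrival = 08:54 + 13:00 = 21:54 on Sep 27.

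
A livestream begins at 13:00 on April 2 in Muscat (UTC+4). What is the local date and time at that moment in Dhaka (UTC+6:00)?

15:00 on Apr 2

In UTC: 13:00 − 4:00 = 09:00 on Apr 2.
Dhaka is UTC+6:00: 09:00 + 6:00 = 15:00 on Apr 2.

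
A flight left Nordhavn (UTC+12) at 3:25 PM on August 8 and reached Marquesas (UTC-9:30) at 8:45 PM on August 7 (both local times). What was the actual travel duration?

Marquesas is 21:30 behind Nordhavn.
Clock-face elapsed time (ignoring zones) is −18 hours 40 minutes.
Actual elapsed = −18 hours 40 minutes + 21:30 = 2 hours 50 minutes.

2 hours 50 minutes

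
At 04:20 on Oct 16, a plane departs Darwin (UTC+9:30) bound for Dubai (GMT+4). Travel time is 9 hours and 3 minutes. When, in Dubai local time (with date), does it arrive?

07:53 on October 16

Dubai is 5:30 behind Darwin.
After 9 hours and 3 minutes it is 13:23 in Darwin.
Shift by the zone difference: 13:23 − 5:30 = 07:53 on Oct 16 in Dubai.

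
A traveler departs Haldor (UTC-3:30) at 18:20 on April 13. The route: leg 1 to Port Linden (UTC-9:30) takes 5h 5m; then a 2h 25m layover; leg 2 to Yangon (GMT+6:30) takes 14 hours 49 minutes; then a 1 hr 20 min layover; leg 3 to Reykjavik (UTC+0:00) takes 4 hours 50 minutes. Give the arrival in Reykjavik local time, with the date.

Convert departure to UTC: 18:20 + 3:30 = 21:50 UTC on Apr 13.
Add 5 hours and 5 minutes leg 1 → 02:55 UTC (Apr 14).
Add 2 hours and 25 minutes layover in Port Linden → 05:20 UTC.
Add 14 hours and 49 minutes leg 2 → 20:09 UTC.
Add 1 hour and 20 minutes layover in Yangon → 21:29 UTC.
Add 4 hours and 50 minutes leg 3 → 02:19 UTC (Apr 15).
Reykjavik is UTC+0, so local arrival is the same: 02:19 on Apr 15.

02:19 on April 15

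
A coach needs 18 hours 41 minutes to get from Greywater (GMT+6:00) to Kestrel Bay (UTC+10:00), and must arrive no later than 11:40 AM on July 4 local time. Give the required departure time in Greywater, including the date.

12:59 PM on July 3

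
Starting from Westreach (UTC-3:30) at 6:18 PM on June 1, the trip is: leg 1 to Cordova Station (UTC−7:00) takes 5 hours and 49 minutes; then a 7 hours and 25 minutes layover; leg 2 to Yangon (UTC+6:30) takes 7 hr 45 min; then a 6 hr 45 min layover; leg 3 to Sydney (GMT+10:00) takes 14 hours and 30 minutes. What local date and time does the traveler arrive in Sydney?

Convert departure to UTC: 6:18 PM + 3:30 = 9:48 PM UTC on Jun 1.
Add 5 hours 49 minutes leg 1 → 3:37 AM UTC (Jun 2).
Add 7 hours and 25 minutes layover in Cordova Station → 11:02 AM UTC.
Add 7 hours and 45 minutes leg 2 → 6:47 PM UTC.
Add 6 hours 45 minutes layover in Yangon → 1:32 AM UTC (Jun 3).
Add 14 hours 30 minutes leg 3 → 4:02 PM UTC.
Sydney is UTC+10:00, so local arrival = 4:02 PM + 10:00 = 2:02 AM on Jun 4.

2:02 AM on June 4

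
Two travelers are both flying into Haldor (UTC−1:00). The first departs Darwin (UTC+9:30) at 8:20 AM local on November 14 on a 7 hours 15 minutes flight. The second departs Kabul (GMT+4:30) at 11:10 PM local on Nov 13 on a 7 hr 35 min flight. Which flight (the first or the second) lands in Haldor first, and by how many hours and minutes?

Flight 1 in UTC: 8:20 AM − 9:30 = 10:50 PM on Nov 13.
+7 hours 15 minutes → arrive 6:05 AM UTC on Nov 14.
Flight 2 in UTC: 11:10 PM − 4:30 = 6:40 PM on Nov 13.
+7 hours and 35 minutes → arrive 2:15 AM UTC on Nov 14.
Flight 2 lands earlier by 3 hours 50 minutes.

the second, by 3 hours 50 minutes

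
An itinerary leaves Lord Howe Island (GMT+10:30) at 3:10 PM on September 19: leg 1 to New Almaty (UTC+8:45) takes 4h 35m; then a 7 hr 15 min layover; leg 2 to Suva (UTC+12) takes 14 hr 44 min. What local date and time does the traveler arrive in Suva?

Convert departure to UTC: 3:10 PM − 10:30 = 4:40 AM UTC on Sep 19.
Add 4 hours and 35 minutes leg 1 → 9:15 AM UTC.
Add 7 hours 15 minutes layover in New Almaty → 4:30 PM UTC.
Add 14 hours 44 minutes leg 2 → 7:14 AM UTC (Sep 20).
Suva is UTC+12:00, so local arrival = 7:14 AM + 12:00 = 7:14 PM on Sep 20.

7:14 PM on September 20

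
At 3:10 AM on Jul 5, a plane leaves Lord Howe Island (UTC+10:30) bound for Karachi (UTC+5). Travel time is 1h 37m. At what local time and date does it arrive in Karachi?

Karachi is 5:30 behind Lord Howe Island.
After 1 hour and 37 minutes it is 4:47 AM in Lord Howe Island.
Shift by the zone difference: 4:47 AM − 5:30 = 11:17 PM on Jul 4 in Karachi.

11:17 PM on July 4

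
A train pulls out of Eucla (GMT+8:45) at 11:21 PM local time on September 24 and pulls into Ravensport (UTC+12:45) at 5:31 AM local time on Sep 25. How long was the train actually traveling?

Departure in UTC: 11:21 PM − 8:45 = 2:36 PM on Sep 24.
Arrival in UTC: 5:31 AM − 12:45 = 4:46 PM on Sep 24.
Elapsed = 4:46 PM − 2:36 PM = 2 hours 10 minutes.

2 hours 10 minutes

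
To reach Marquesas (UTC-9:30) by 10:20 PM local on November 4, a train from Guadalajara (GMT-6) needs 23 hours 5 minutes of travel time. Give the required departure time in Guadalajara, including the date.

2:45 AM on November 4

Target arrival in UTC: 10:20 PM + 9:30 = 7:50 AM on Nov 5.
Subtract 23 hours and 5 minutes → departure 8:45 AM UTC on Nov 4.
Guadalajara is UTC−6:00: 8:45 AM − 6:00 = 2:45 AM on Nov 4.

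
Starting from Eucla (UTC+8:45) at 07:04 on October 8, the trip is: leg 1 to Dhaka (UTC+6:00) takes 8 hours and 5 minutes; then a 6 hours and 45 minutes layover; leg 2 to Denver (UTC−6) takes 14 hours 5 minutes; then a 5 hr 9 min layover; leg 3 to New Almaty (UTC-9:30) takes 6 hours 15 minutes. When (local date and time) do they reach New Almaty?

05:08 on October 9

Convert departure to UTC: 07:04 − 8:45 = 22:19 UTC on Oct 7.
Add 8 hours 5 minutes leg 1 → 06:24 UTC (Oct 8).
Add 6 hours and 45 minutes layover in Dhaka → 13:09 UTC.
Add 14 hours and 5 minutes leg 2 → 03:14 UTC (Oct 9).
Add 5 hours and 9 minutes layover in Denver → 08:23 UTC.
Add 6 hours 15 minutes leg 3 → 14:38 UTC.
New Almaty is UTC−9:30, so local arrival = 14:38 − 9:30 = 05:08 on Oct 9.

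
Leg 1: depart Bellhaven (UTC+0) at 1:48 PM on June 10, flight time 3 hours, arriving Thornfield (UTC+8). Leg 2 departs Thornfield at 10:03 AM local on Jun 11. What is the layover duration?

Bellhaven is at UTC+0, so departure is already 1:48 PM UTC on Jun 10.
Add 3 hours flight time → 4:48 PM UTC.
Thornfield is UTC+8:00, so local arrival = 4:48 PM + 8:00 = 12:48 AM on Jun 11.
Layover = 10:03 AM − 12:48 AM = 9 hours 15 minutes.

9 hours 15 minutes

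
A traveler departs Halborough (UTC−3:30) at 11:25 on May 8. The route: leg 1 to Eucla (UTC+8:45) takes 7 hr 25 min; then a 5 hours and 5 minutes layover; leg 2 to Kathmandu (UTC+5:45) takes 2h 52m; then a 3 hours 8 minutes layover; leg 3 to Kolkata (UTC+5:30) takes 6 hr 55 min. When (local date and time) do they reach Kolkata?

21:50 on May 9

Convert departure to UTC: 11:25 + 3:30 = 14:55 UTC on May 8.
Add 7 hours and 25 minutes leg 1 → 22:20 UTC.
Add 5 hours 5 minutes layover in Eucla → 03:25 UTC (May 9).
Add 2 hours 52 minutes leg 2 → 06:17 UTC.
Add 3 hours 8 minutes layover in Kathmandu → 09:25 UTC.
Add 6 hours and 55 minutes leg 3 → 16:20 UTC.
Kolkata is UTC+5:30, so local arrival = 16:20 + 5:30 = 21:50 on May 9.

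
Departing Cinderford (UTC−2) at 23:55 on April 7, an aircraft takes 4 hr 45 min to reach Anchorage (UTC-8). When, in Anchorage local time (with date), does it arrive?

Convert departure to UTC: 23:55 + 2:00 = 01:55 UTC on Apr 8.
Add 4 hours and 45 minutes travel time → 06:40 UTC.
Anchorage is UTC−8:00, so local arrival = 06:40 − 8:00 = 22:40 on Apr 7.

22:40 on April 7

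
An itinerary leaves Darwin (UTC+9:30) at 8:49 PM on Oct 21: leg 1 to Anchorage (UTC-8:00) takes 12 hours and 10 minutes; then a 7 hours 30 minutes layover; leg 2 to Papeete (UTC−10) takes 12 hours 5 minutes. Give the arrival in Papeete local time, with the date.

9:04 AM on October 22

Convert departure to UTC: 8:49 PM − 9:30 = 11:19 AM UTC on Oct 21.
Add 12 hours 10 minutes leg 1 → 11:29 PM UTC.
Add 7 hours 30 minutes layover in Anchorage → 6:59 AM UTC (Oct 22).
Add 12 hours and 5 minutes leg 2 → 7:04 PM UTC.
Papeete is UTC−10:00, so local arrival = 7:04 PM − 10:00 = 9:04 AM on Oct 22.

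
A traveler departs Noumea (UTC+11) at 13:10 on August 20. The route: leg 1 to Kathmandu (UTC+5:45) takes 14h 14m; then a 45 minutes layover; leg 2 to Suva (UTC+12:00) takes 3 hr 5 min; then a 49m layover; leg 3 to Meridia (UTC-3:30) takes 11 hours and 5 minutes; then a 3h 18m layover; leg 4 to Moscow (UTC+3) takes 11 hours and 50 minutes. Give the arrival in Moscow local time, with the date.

02:16 on August 22

Convert departure to UTC: 13:10 − 11:00 = 02:10 UTC on Aug 20.
Add 14 hours 14 minutes leg 1 → 16:24 UTC.
Add 45 minutes layover in Kathmandu → 17:09 UTC.
Add 3 hours and 5 minutes leg 2 → 20:14 UTC.
Add 49 minutes layover in Suva → 21:03 UTC.
Add 11 hours and 5 minutes leg 3 → 08:08 UTC (Aug 21).
Add 3 hours and 18 minutes layover in Meridia → 11:26 UTC.
Add 11 hours 50 minutes leg 4 → 23:16 UTC.
Moscow is UTC+3:00, so local arrival = 23:16 + 3:00 = 02:16 on Aug 22.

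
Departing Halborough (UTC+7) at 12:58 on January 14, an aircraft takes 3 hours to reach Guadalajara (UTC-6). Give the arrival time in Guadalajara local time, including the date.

Guadalajara is 13:00 behind Halborough.
After 3 hours it is 15:58 in Halborough.
Shift by the zone difference: 15:58 − 13:00 = 02:58 on Jan 14 in Guadalajara.

02:58 on Jan 14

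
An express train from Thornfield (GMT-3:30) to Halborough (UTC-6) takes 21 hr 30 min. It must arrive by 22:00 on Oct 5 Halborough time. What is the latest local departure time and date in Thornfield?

03:00 on Oct 5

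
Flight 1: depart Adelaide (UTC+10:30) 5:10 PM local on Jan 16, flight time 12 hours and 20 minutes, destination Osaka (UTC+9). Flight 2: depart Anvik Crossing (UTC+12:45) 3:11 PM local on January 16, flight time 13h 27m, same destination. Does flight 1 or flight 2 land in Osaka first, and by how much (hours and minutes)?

the second, by 3 hours 7 minutes

Flight 1 in UTC: 5:10 PM − 10:30 = 6:40 AM on Jan 16.
+12 hours and 20 minutes → arrive 7:00 PM UTC on Jan 16.
Flight 2 in UTC: 3:11 PM − 12:45 = 2:26 AM on Jan 16.
+13 hours 27 minutes → arrive 3:53 PM UTC on Jan 16.
Flight 2 lands earlier by 3 hours 7 minutes.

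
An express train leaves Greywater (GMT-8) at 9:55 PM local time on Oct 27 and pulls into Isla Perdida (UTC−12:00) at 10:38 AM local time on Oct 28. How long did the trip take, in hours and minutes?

16 hours 43 minutes

Departure in UTC: 9:55 PM + 8:00 = 5:55 AM on Oct 28.
Arrival in UTC: 10:38 AM + 12:00 = 10:38 PM on Oct 28.
Elapsed = 10:38 PM − 5:55 AM = 16 hours 43 minutes.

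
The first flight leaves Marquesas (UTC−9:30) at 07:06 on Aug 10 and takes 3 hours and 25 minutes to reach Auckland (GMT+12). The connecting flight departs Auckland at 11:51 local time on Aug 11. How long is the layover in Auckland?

Convert departure to UTC: 07:06 + 9:30 = 16:36 UTC on Aug 10.
Add 3 hours and 25 minutes flight time → 20:01 UTC.
Auckland is UTC+12:00, so local arrival = 20:01 + 12:00 = 08:01 on Aug 11.
Layover = 11:51 − 08:01 = 3 hours 50 minutes.

3 hours 50 minutes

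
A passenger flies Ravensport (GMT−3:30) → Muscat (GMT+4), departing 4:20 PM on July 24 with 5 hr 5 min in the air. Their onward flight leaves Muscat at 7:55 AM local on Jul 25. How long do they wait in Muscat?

Convert departure to UTC: 4:20 PM + 3:30 = 7:50 PM UTC on Jul 24.
Add 5 hours 5 minutes flight time → 12:55 AM UTC (Jul 25).
Muscat is UTC+4:00, so local arrival = 12:55 AM + 4:00 = 4:55 AM on Jul 25.
Layover = 7:55 AM − 4:55 AM = 3 hours.

3 hours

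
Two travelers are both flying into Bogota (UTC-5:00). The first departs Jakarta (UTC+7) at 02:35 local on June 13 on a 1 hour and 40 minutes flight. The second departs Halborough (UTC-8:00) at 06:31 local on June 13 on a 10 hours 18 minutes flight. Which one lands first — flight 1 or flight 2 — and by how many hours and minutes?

Flight 1 in UTC: 02:35 − 7:00 = 19:35 on Jun 12.
+1 hour and 40 minutes → arrive 21:15 UTC on Jun 12.
Flight 2 in UTC: 06:31 + 8:00 = 14:31 on Jun 13.
+10 hours 18 minutes → arrive 00:49 UTC on Jun 14.
Flight 1 lands earlier by 27 hours 34 minutes.

the first, by 27 hours 34 minutes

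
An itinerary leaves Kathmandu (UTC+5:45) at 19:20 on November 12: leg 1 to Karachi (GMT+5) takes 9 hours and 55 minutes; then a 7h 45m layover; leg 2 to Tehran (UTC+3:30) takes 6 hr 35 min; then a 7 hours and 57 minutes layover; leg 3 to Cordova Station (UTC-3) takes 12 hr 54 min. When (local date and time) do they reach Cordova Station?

Convert departure to UTC: 19:20 − 5:45 = 13:35 UTC on Nov 12.
Add 9 hours and 55 minutes leg 1 → 23:30 UTC.
Add 7 hours 45 minutes layover in Karachi → 07:15 UTC (Nov 13).
Add 6 hours and 35 minutes leg 2 → 13:50 UTC.
Add 7 hours and 57 minutes layover in Tehran → 21:47 UTC.
Add 12 hours and 54 minutes leg 3 → 10:41 UTC (Nov 14).
Cordova Station is UTC−3:00, so local arrival = 10:41 − 3:00 = 07:41 on Nov 14.

07:41 on November 14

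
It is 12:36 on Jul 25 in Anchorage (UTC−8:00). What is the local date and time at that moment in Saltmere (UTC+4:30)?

01:06 on July 26

In UTC: 12:36 + 8:00 = 20:36 on Jul 25.
Saltmere is UTC+4:30: 20:36 + 4:30 = 01:06 on Jul 26.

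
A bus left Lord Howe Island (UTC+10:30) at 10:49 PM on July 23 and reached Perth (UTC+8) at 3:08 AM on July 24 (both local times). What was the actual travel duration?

Departure in UTC: 10:49 PM − 10:30 = 12:19 PM on Jul 23.
Arrival in UTC: 3:08 AM − 8:00 = 7:08 PM on Jul 23.
Elapsed = 7:08 PM − 12:19 PM = 6 hours 49 minutes.

6 hours 49 minutes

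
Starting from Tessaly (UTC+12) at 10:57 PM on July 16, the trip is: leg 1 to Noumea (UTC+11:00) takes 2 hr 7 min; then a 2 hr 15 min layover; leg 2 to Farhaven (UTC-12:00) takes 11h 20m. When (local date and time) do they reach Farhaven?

2:39 PM on July 16

Convert departure to UTC: 10:57 PM − 12:00 = 10:57 AM UTC on Jul 16.
Add 2 hours and 7 minutes leg 1 → 1:04 PM UTC.
Add 2 hours and 15 minutes layover in Noumea → 3:19 PM UTC.
Add 11 hours 20 minutes leg 2 → 2:39 AM UTC (Jul 17).
Farhaven is UTC−12:00, so local arrival = 2:39 AM − 12:00 = 2:39 PM on Jul 16.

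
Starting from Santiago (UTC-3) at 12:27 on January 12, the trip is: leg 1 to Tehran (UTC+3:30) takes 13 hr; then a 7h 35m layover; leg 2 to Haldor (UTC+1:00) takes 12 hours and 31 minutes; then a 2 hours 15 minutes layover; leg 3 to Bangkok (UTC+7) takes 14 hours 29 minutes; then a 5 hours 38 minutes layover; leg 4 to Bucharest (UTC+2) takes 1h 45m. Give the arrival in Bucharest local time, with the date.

Convert departure to UTC: 12:27 + 3:00 = 15:27 UTC on Jan 12.
Add 13 hours leg 1 → 04:27 UTC (Jan 13).
Add 7 hours 35 minutes layover in Tehran → 12:02 UTC.
Add 12 hours 31 minutes leg 2 → 00:33 UTC (Jan 14).
Add 2 hours 15 minutes layover in Haldor → 02:48 UTC.
Add 14 hours and 29 minutes leg 3 → 17:17 UTC.
Add 5 hours and 38 minutes layover in Bangkok → 22:55 UTC.
Add 1 hour 45 minutes leg 4 → 00:40 UTC (Jan 15).
Bucharest is UTC+2:00, so local arrival = 00:40 + 2:00 = 02:40 on Jan 15.

02:40 on Jan 15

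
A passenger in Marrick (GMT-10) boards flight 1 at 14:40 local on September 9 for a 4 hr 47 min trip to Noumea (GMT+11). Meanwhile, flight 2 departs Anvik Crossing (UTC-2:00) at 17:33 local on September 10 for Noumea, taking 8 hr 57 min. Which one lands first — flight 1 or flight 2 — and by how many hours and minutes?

the first, by 23 hours 3 minutes

Flight 1 in UTC: 14:40 + 10:00 = 00:40 on Sep 10.
+4 hours and 47 minutes → arrive 05:27 UTC on Sep 10.
Flight 2 in UTC: 17:33 + 2:00 = 19:33 on Sep 10.
+8 hours 57 minutes → arrive 04:30 UTC on Sep 11.
Flight 1 lands earlier by 23 hours 3 minutes.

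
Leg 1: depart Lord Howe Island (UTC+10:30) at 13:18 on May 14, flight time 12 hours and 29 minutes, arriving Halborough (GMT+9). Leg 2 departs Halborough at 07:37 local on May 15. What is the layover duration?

7 hours 20 minutes

Convert departure to UTC: 13:18 − 10:30 = 02:48 UTC on May 14.
Add 12 hours 29 minutes flight time → 15:17 UTC.
Halborough is UTC+9:00, so local arrival = 15:17 + 9:00 = 00:17 on May 15.
Layover = 07:37 − 00:17 = 7 hours 20 minutes.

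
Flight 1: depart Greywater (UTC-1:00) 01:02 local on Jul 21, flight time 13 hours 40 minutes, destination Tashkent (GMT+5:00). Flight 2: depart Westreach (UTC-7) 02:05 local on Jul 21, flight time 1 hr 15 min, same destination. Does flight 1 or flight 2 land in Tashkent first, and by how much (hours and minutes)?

Flight 1 in UTC: 01:02 + 1:00 = 02:02 on Jul 21.
+13 hours and 40 minutes → arrive 15:42 UTC on Jul 21.
Flight 2 in UTC: 02:05 + 7:00 = 09:05 on Jul 21.
+1 hour 15 minutes → arrive 10:20 UTC on Jul 21.
Flight 2 lands earlier by 5 hours 22 minutes.

the second, by 5 hours 22 minutes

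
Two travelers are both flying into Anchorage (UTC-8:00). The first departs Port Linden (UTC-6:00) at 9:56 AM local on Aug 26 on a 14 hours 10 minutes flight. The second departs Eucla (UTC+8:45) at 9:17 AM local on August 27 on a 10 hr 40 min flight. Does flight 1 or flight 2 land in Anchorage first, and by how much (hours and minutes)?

Flight 1 in UTC: 9:56 AM + 6:00 = 3:56 PM on Aug 26.
+14 hours and 10 minutes → arrive 6:06 AM UTC on Aug 27.
Flight 2 in UTC: 9:17 AM − 8:45 = 12:32 AM on Aug 27.
+10 hours 40 minutes → arrive 11:12 AM UTC on Aug 27.
Flight 1 lands earlier by 5 hours 6 minutes.

the first, by 5 hours 6 minutes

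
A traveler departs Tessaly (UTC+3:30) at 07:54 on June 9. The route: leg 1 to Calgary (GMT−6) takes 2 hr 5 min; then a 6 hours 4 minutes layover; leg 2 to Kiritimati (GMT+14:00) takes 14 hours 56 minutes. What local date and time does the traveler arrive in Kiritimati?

17:29 on June 10

Convert departure to UTC: 07:54 − 3:30 = 04:24 UTC on Jun 9.
Add 2 hours and 5 minutes leg 1 → 06:29 UTC.
Add 6 hours and 4 minutes layover in Calgary → 12:33 UTC.
Add 14 hours and 56 minutes leg 2 → 03:29 UTC (Jun 10).
Kiritimati is UTC+14:00, so local arrival = 03:29 + 14:00 = 17:29 on Jun 10.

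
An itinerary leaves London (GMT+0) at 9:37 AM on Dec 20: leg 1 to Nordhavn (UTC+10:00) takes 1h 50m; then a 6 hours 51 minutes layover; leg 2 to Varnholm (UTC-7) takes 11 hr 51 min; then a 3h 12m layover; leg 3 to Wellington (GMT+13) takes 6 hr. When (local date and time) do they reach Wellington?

4:21 AM on December 22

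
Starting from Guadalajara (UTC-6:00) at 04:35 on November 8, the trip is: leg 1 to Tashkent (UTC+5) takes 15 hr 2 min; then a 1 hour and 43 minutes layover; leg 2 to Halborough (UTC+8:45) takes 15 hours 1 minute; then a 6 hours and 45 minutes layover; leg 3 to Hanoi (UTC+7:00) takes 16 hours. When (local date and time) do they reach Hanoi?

Convert departure to UTC: 04:35 + 6:00 = 10:35 UTC on Nov 8.
Add 15 hours 2 minutes leg 1 → 01:37 UTC (Nov 9).
Add 1 hour 43 minutes layover in Tashkent → 03:20 UTC.
Add 15 hours and 1 minute leg 2 → 18:21 UTC.
Add 6 hours and 45 minutes layover in Halborough → 01:06 UTC (Nov 10).
Add 16 hours leg 3 → 17:06 UTC.
Hanoi is UTC+7:00, so local arrival = 17:06 + 7:00 = 00:06 on Nov 11.

00:06 on November 11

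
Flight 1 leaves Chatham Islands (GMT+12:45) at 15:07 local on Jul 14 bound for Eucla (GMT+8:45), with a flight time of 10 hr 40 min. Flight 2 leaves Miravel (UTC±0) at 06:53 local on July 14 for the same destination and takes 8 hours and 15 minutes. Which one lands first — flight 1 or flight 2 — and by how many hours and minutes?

Flight 1 in UTC: 15:07 − 12:45 = 02:22 on Jul 14.
+10 hours and 40 minutes → arrive 13:02 UTC on Jul 14.
Flight 2 departs at 06:53 UTC (Jul 14).
+8 hours and 15 minutes → arrive 15:08 UTC on Jul 14.
Flight 1 lands earlier by 2 hours 6 minutes.

the first, by 2 hours 6 minutes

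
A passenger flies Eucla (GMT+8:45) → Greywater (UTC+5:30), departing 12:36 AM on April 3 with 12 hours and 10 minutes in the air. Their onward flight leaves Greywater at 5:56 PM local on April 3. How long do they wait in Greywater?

Convert departure to UTC: 12:36 AM − 8:45 = 3:51 PM UTC on Apr 2.
Add 12 hours 10 minutes flight time → 4:01 AM UTC (Apr 3).
Greywater is UTC+5:30, so local arrival = 4:01 AM + 5:30 = 9:31 AM on Apr 3.
Layover = 5:56 PM − 9:31 AM = 8 hours 25 minutes.

8 hours 25 minutes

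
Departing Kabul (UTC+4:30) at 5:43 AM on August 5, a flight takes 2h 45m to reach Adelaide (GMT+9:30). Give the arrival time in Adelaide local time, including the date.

Convert departure to UTC: 5:43 AM − 4:30 = 1:13 AM UTC on Aug 5.
Add 2 hours 45 minutes travel time → 3:58 AM UTC.
Adelaide is UTC+9:30, so local arrival = 3:58 AM + 9:30 = 1:28 PM on Aug 5.

1:28 PM on Aug 5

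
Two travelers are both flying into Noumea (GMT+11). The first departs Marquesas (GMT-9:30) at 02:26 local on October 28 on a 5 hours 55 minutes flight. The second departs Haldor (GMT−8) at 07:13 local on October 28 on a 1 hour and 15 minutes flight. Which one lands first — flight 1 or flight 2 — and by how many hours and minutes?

Flight 1 in UTC: 02:26 + 9:30 = 11:56 on Oct 28.
+5 hours 55 minutes → arrive 17:51 UTC on Oct 28.
Flight 2 in UTC: 07:13 + 8:00 = 15:13 on Oct 28.
+1 hour 15 minutes → arrive 16:28 UTC on Oct 28.
Flight 2 lands earlier by 1 hour 23 minutes.

the second, by 1 hour 23 minutes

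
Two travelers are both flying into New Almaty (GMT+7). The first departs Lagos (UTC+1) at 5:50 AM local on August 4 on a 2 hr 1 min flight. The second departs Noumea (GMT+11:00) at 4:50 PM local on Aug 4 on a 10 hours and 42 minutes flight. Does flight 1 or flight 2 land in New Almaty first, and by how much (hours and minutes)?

Flight 1 in UTC: 5:50 AM − 1:00 = 4:50 AM on Aug 4.
+2 hours and 1 minute → arrive 6:51 AM UTC on Aug 4.
Flight 2 in UTC: 4:50 PM − 11:00 = 5:50 AM on Aug 4.
+10 hours 42 minutes → arrive 4:32 PM UTC on Aug 4.
Flight 1 lands earlier by 9 hours 41 minutes.

the first, by 9 hours 41 minutes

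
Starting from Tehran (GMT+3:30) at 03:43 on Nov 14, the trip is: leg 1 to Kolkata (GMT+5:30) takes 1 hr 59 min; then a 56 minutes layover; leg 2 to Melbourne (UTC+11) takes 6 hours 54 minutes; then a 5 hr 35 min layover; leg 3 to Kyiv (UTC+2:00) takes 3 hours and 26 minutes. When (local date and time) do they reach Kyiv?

21:03 on Nov 14

Convert departure to UTC: 03:43 − 3:30 = 00:13 UTC on Nov 14.
Add 1 hour 59 minutes leg 1 → 02:12 UTC.
Add 56 minutes layover in Kolkata → 03:08 UTC.
Add 6 hours and 54 minutes leg 2 → 10:02 UTC.
Add 5 hours 35 minutes layover in Melbourne → 15:37 UTC.
Add 3 hours and 26 minutes leg 3 → 19:03 UTC.
Kyiv is UTC+2:00, so local arrival = 19:03 + 2:00 = 21:03 on Nov 14.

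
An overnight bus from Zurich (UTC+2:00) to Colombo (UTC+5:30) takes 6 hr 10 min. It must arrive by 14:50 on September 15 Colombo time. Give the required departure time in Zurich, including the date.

05:10 on Sep 15

Target arrival in UTC: 14:50 − 5:30 = 09:20 on Sep 15.
Subtract 6 hours and 10 minutes → departure 03:10 UTC on Sep 15.
Zurich is UTC+2:00: 03:10 + 2:00 = 05:10 on Sep 15.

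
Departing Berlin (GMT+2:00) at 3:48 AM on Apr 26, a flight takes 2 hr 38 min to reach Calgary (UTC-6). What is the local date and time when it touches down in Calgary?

10:26 PM on April 25

Convert departure to UTC: 3:48 AM − 2:00 = 1:48 AM UTC on Apr 26.
Add 2 hours and 38 minutes travel time → 4:26 AM UTC.
Calgary is UTC−6:00, so local arrival = 4:26 AM − 6:00 = 10:26 PM on Apr 25.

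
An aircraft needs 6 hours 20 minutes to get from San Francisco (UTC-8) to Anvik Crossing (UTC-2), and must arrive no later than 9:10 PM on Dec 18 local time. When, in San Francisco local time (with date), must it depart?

Target arrival in UTC: 9:10 PM + 2:00 = 11:10 PM on Dec 18.
Subtract 6 hours and 20 minutes → departure 4:50 PM UTC on Dec 18.
San Francisco is UTC−8:00: 4:50 PM − 8:00 = 8:50 AM on Dec 18.

8:50 AM on December 18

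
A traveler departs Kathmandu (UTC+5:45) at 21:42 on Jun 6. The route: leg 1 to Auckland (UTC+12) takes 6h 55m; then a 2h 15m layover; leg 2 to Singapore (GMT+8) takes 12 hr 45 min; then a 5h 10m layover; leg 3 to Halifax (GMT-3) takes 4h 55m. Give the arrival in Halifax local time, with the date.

Convert departure to UTC: 21:42 − 5:45 = 15:57 UTC on Jun 6.
Add 6 hours and 55 minutes leg 1 → 22:52 UTC.
Add 2 hours 15 minutes layover in Auckland → 01:07 UTC (Jun 7).
Add 12 hours 45 minutes leg 2 → 13:52 UTC.
Add 5 hours 10 minutes layover in Singapore → 19:02 UTC.
Add 4 hours 55 minutes leg 3 → 23:57 UTC.
Halifax is UTC−3:00, so local arrival = 23:57 − 3:00 = 20:57 on Jun 7.

20:57 on June 7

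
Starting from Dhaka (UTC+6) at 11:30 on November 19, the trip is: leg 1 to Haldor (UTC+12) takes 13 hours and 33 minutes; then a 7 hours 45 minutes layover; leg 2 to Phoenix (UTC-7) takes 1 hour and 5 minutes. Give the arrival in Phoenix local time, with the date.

Convert departure to UTC: 11:30 − 6:00 = 05:30 UTC on Nov 19.
Add 13 hours 33 minutes leg 1 → 19:03 UTC.
Add 7 hours 45 minutes layover in Haldor → 02:48 UTC (Nov 20).
Add 1 hour and 5 minutes leg 2 → 03:53 UTC.
Phoenix is UTC−7:00, so local arrival = 03:53 − 7:00 = 20:53 on Nov 19.

20:53 on November 19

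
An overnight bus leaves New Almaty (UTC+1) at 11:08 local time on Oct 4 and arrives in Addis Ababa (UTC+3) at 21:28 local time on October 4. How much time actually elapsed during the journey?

8 hours 20 minutes

Departure in UTC: 11:08 − 1:00 = 10:08 on Oct 4.
Arrival in UTC: 21:28 − 3:00 = 18:28 on Oct 4.
Elapsed = 18:28 − 10:08 = 8 hours 20 minutes.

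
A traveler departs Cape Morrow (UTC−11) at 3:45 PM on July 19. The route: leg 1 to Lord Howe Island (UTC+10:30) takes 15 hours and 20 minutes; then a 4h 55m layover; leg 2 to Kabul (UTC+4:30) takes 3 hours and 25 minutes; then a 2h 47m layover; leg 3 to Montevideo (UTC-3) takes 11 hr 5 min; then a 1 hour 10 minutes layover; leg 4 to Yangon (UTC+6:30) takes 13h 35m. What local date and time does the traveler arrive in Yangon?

1:32 PM on July 22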